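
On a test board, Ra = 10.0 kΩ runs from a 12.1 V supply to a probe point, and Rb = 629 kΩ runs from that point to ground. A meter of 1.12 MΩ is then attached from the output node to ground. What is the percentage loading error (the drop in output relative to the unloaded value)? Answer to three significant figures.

0.871 %

The divider's output (Thévenin) resistance is Ra‖Rb = 9.844 kΩ.
Fractional drop under load = R_th/(R_th + R_L) = 9.844 / (9.844 + 1120) = 0.008712.
So the output falls by 0.871 %.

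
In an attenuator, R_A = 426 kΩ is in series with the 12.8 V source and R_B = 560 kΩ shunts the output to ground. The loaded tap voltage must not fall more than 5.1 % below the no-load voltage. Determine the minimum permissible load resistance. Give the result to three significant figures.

R_L(min) ≈ 4.50 MΩ

Output resistance R_th = R_A‖R_B = (426 × 560)/986.0 = 241.9 kΩ.
The fractional drop is R_th/(R_th + R_L); requiring this ≤ 0.0510 gives R_L ≥ R_th(1/0.0510 − 1) = 241.9 × 18.61 = 4.50 MΩ.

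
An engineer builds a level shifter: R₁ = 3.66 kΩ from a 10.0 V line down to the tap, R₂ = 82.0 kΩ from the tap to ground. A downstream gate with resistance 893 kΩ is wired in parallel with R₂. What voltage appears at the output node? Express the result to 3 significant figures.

V_out ≈ 9.54 V

The load sits in parallel with R₂: R₂‖R_L = (82.0 × 893) / (82.0 + 893) = 75.10 kΩ.
V_out = 10.0 × 75.10 / (3.66 + 75.10) = 10.0 × 75.10/78.76 = 9.54 V.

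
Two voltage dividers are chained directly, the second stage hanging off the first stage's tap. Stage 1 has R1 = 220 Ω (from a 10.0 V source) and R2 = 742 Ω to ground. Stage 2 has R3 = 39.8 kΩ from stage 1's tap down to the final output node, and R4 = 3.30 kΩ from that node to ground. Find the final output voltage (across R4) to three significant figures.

Stage 2 presents R3+R4 = 43100 Ω as a load on stage 1's tap.
Stage 1's lower leg becomes R2‖(R3+R4) = 729.4 Ω, so V_mid = 10.0 × 729.4/949.4 = 7.683 V.
Stage 2 is itself unloaded: V_out = V_mid × R4/(R3+R4) = 7.683 × 3300/43100 = 0.588 V.

V_out ≈ 0.588 V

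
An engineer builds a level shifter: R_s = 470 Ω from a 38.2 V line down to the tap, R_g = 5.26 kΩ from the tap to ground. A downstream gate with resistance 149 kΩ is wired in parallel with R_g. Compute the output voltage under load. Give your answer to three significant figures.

V_out ≈ 35.0 V

The load sits in parallel with R_g: R_g‖R_L = (5260 × 149000) / (5260 + 149000) = 5081 Ω.
V_out = 38.2 × 5081 / (470 + 5081) = 38.2 × 5081/5551 = 35.0 V.
(Unloaded it would have been 35.1 V.)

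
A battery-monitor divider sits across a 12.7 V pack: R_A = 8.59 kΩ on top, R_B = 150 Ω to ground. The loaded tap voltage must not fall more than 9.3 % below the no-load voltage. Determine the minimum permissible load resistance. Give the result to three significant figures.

R_L(min) ≈ 1.44 kΩ

Output resistance R_th = R_A‖R_B = (8590 × 150)/8740 = 147.4 Ω.
The fractional drop is R_th/(R_th + R_L); requiring this ≤ 0.0930 gives R_L ≥ R_th(1/0.0930 − 1) = 147.4 × 9.753 = 1.44 kΩ.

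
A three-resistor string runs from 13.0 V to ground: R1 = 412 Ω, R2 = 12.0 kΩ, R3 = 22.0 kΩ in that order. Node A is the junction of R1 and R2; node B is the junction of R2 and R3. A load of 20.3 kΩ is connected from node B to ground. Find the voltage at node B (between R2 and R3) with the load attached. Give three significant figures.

At node B, R3 is in parallel with the load: R3‖R_L = 10560 Ω.
Below node A the resistance is R2 + (R3‖R_L) = 22560 Ω, so V_A = 13.0 × 22560/22970 = 12.77 V.
Then V_B = V_A × (R3‖R_L)/(R2 + R3‖R_L) = 12.77 × 10560/22560 = 5.98 V.

V ≈ 5.98 V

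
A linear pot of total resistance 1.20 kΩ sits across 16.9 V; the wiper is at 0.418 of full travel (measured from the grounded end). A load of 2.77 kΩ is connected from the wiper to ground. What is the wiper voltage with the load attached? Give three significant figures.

The wiper splits the pot into (1−α)R = 698.4 Ω above and αR = 501.6 Ω below.
Lower section ‖ load = 424.7 Ω.
V_wiper = 16.9 × 424.7/(698.4 + 424.7) = 6.39 V.

V ≈ 6.39 V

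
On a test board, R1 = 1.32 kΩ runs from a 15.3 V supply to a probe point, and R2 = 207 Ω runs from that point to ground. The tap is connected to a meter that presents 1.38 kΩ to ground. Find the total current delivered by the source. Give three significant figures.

I ≈ 10.2 mA

R2‖R_L = 180.0 Ω, so the source sees R1 + R2‖R_L = 1500 Ω.
I = 15.3 V / 1500 Ω = 10.2 mA.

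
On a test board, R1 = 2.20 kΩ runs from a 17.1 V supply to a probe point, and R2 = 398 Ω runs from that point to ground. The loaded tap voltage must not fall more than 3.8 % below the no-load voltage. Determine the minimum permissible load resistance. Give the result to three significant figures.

Output resistance R_th = R1‖R2 = (2200 × 398)/2598 = 337.0 Ω.
The fractional drop is R_th/(R_th + R_L); requiring this ≤ 0.0380 gives R_L ≥ R_th(1/0.0380 − 1) = 337.0 × 25.32 = 8.53 kΩ.

R_L(min) ≈ 8.53 kΩ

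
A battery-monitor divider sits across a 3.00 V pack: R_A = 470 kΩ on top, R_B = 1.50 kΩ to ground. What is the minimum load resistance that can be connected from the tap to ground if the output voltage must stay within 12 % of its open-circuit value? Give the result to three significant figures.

R_L(min) ≈ 11.0 kΩ

Output resistance R_th = R_A‖R_B = (470 × 1.50)/471.5 = 1.495 kΩ.
The fractional drop is R_th/(R_th + R_L); requiring this ≤ 0.120 gives R_L ≥ R_th(1/0.120 − 1) = 1.495 × 7.333 = 11.0 kΩ.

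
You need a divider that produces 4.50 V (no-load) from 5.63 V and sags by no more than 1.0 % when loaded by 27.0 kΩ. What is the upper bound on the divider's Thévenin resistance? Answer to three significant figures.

Loading drop = R_th/(R_th + R_L) ≤ 0.0100, so R_th ≤ R_L · ε/(1−ε) = 27.0 kΩ × 0.0100/0.9900 = 273 Ω.

R_th ≤ 273 Ω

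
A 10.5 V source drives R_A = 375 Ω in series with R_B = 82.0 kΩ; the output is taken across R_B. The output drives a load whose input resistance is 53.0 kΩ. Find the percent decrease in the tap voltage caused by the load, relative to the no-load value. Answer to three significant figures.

The divider's output (Thévenin) resistance is R_A‖R_B = 373.3 Ω.
Fractional drop under load = R_th/(R_th + R_L) = 373.3 / (373.3 + 53000) = 0.006994.
So the output falls by 0.699 %.

0.699 %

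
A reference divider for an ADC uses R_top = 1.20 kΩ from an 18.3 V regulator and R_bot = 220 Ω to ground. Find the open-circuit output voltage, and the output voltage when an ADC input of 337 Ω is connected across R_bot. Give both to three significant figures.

Unloaded: 2.84 V; loaded: 1.83 V

Open-circuit: V = 18.3 × 220/(1200 + 220) = 2.84 V.
With the load, R_bot becomes R_bot‖R_L = 133.1 Ω, so V = 18.3 × 133.1/1333 = 1.83 V.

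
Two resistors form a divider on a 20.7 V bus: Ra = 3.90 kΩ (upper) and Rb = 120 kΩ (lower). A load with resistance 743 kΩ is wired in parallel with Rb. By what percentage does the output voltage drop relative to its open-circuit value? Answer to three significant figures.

The divider's output (Thévenin) resistance is Ra‖Rb = 3.777 kΩ.
Fractional drop under load = R_th/(R_th + R_L) = 3.777 / (3.777 + 743) = 0.005058.
So the output falls by 0.506 %.

0.506 %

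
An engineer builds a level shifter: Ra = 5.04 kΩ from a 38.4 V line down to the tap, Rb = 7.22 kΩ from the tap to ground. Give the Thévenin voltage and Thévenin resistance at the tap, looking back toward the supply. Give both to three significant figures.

V_th = 22.6 V, R_th = 2.97 kΩ

V_th is the open-circuit tap voltage: 38.4 × 7.22/(5.04 + 7.22) = 22.6 V.
With the supply zeroed, Ra and Rb appear in parallel from the tap: R_th = Ra‖Rb = (5.04 × 7.22)/12.26 = 2.97 kΩ.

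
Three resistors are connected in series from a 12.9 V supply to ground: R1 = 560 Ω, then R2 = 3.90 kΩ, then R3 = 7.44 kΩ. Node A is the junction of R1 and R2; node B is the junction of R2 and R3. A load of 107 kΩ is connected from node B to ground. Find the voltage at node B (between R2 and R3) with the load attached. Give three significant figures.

V ≈ 7.86 V

At node B, R3 is in parallel with the load: R3‖R_L = 6956 Ω.
Below node A the resistance is R2 + (R3‖R_L) = 10860 Ω, so V_A = 12.9 × 10860/11420 = 12.27 V.
Then V_B = V_A × (R3‖R_L)/(R2 + R3‖R_L) = 12.27 × 6956/10860 = 7.86 V.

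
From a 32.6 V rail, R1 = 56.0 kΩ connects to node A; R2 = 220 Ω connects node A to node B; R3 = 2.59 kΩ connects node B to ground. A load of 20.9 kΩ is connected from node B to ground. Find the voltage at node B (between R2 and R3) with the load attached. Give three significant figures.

V ≈ 1.28 V

At node B, R3 is in parallel with the load: R3‖R_L = 2304 Ω.
Below node A the resistance is R2 + (R3‖R_L) = 2524 Ω, so V_A = 32.6 × 2524/58520 = 1.406 V.
Then V_B = V_A × (R3‖R_L)/(R2 + R3‖R_L) = 1.406 × 2304/2524 = 1.28 V.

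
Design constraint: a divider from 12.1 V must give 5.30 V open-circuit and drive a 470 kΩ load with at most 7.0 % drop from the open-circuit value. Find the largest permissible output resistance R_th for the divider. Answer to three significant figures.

R_th ≤ 35.4 kΩ

Loading drop = R_th/(R_th + R_L) ≤ 0.0700, so R_th ≤ R_L · ε/(1−ε) = 470 kΩ × 0.0700/0.9300 = 35.4 kΩ.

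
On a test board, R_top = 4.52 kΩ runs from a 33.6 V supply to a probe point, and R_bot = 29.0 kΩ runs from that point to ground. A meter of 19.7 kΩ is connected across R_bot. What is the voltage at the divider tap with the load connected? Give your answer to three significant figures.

V_out ≈ 24.3 V

The load sits in parallel with R_bot: R_bot‖R_L = (29.0 × 19.7) / (29.0 + 19.7) = 11.73 kΩ.
V_out = 33.6 × 11.73 / (4.52 + 11.73) = 33.6 × 11.73/16.25 = 24.3 V.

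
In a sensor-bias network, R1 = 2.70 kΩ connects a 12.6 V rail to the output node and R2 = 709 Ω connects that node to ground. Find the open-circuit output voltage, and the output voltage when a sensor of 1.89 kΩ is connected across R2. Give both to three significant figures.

Open-circuit: V = 12.6 × 709/(2700 + 709) = 2.62 V.
With the load, R2 becomes R2‖R_L = 515.6 Ω, so V = 12.6 × 515.6/3216 = 2.02 V.

Unloaded: 2.62 V; loaded: 2.02 V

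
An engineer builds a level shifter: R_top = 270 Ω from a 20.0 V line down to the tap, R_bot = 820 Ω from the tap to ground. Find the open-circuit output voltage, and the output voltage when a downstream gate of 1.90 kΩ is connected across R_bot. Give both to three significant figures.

Open-circuit: V = 20.0 × 820/(270 + 820) = 15.0 V.
With the load, R_bot becomes R_bot‖R_L = 572.8 Ω, so V = 20.0 × 572.8/842.8 = 13.6 V.

Unloaded: 15.0 V; loaded: 13.6 V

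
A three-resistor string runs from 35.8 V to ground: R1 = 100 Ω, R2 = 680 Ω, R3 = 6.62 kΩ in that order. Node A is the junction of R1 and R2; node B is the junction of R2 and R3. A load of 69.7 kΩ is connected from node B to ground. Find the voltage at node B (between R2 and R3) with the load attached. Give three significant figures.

At node B, R3 is in parallel with the load: R3‖R_L = 6046 Ω.
Below node A the resistance is R2 + (R3‖R_L) = 6726 Ω, so V_A = 35.8 × 6726/6826 = 35.28 V.
Then V_B = V_A × (R3‖R_L)/(R2 + R3‖R_L) = 35.28 × 6046/6726 = 31.7 V.

V ≈ 31.7 V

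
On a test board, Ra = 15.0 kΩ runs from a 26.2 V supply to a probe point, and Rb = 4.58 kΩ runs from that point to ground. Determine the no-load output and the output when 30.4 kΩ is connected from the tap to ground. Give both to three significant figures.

Open-circuit: V = 26.2 × 4.58/(15.0 + 4.58) = 6.13 V.
With the load, Rb becomes Rb‖R_L = 3.980 kΩ, so V = 26.2 × 3.980/18.98 = 5.49 V.

Unloaded: 6.13 V; loaded: 5.49 V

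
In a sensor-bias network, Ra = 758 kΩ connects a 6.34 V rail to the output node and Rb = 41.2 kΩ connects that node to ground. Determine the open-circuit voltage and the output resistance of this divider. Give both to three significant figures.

V_th = 0.327 V, R_th = 39.1 kΩ

V_th is the open-circuit tap voltage: 6.34 × 41.2/(758 + 41.2) = 0.327 V.
With the supply zeroed, Ra and Rb appear in parallel from the tap: R_th = Ra‖Rb = (758 × 41.2)/799.2 = 39.1 kΩ.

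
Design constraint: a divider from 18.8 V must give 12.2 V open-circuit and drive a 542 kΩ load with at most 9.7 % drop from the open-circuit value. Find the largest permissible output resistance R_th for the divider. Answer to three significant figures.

Loading drop = R_th/(R_th + R_L) ≤ 0.0970, so R_th ≤ R_L · ε/(1−ε) = 542 kΩ × 0.0970/0.9030 = 58.2 kΩ.

R_th ≤ 58.2 kΩ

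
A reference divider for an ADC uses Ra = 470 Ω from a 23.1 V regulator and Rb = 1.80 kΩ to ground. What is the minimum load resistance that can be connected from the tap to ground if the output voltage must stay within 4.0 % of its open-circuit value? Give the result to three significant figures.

R_L(min) ≈ 8.94 kΩ

Output resistance R_th = Ra‖Rb = (470 × 1800)/2270 = 372.7 Ω.
The fractional drop is R_th/(R_th + R_L); requiring this ≤ 0.0400 gives R_L ≥ R_th(1/0.0400 − 1) = 372.7 × 24.00 = 8.94 kΩ.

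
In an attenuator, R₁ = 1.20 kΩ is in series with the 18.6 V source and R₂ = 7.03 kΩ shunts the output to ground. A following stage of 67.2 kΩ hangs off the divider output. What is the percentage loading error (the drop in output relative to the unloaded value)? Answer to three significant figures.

The divider's output (Thévenin) resistance is R₁‖R₂ = 1.025 kΩ.
Fractional drop under load = R_th/(R_th + R_L) = 1.025 / (1.025 + 67.2) = 0.01502.
So the output falls by 1.50 %.

1.50 %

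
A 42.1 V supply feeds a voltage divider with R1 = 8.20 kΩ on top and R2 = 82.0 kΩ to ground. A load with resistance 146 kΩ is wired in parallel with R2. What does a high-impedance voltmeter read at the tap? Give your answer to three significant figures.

The load sits in parallel with R2: R2‖R_L = (82.0 × 146) / (82.0 + 146) = 52.51 kΩ.
V_out = 42.1 × 52.51 / (8.20 + 52.51) = 42.1 × 52.51/60.71 = 36.4 V.

V_out ≈ 36.4 V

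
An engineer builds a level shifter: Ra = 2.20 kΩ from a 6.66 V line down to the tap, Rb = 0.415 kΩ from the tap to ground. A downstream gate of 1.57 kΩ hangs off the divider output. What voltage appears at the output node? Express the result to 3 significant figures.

V_out ≈ 0.865 V

The load sits in parallel with Rb: Rb‖R_L = (415 × 1570) / (415 + 1570) = 328.2 Ω.
V_out = 6.66 × 328.2 / (2200 + 328.2) = 6.66 × 328.2/2528 = 0.865 V.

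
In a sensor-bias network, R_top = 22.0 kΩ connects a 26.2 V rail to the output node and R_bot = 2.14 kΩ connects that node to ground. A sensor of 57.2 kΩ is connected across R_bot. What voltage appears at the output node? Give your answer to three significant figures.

The load sits in parallel with R_bot: R_bot‖R_L = (2.14 × 57.2) / (2.14 + 57.2) = 2.063 kΩ.
V_out = 26.2 × 2.063 / (22.0 + 2.063) = 26.2 × 2.063/24.06 = 2.25 V.

V_out ≈ 2.25 V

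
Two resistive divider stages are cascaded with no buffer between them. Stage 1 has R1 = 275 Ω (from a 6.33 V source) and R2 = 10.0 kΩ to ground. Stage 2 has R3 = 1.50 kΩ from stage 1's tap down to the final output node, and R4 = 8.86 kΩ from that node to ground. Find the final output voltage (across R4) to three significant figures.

Stage 2 presents R3+R4 = 10360 Ω as a load on stage 1's tap.
Stage 1's lower leg becomes R2‖(R3+R4) = 5088 Ω, so V_mid = 6.33 × 5088/5363 = 6.005 V.
Stage 2 is itself unloaded: V_out = V_mid × R4/(R3+R4) = 6.005 × 8860/10360 = 5.14 V.

V_out ≈ 5.14 V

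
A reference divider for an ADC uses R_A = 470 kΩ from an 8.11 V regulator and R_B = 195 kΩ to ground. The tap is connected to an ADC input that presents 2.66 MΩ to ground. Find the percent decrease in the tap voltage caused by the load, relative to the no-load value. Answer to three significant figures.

The divider's output (Thévenin) resistance is R_A‖R_B = 137.8 kΩ.
Fractional drop under load = R_th/(R_th + R_L) = 137.8 / (137.8 + 2660) = 0.04926.
So the output falls by 4.93 %.

4.93 %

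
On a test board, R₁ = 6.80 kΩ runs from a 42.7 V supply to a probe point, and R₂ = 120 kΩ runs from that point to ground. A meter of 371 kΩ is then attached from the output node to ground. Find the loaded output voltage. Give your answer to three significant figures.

The load sits in parallel with R₂: R₂‖R_L = (120 × 371) / (120 + 371) = 90.67 kΩ.
V_out = 42.7 × 90.67 / (6.80 + 90.67) = 42.7 × 90.67/97.47 = 39.7 V.

V_out ≈ 39.7 V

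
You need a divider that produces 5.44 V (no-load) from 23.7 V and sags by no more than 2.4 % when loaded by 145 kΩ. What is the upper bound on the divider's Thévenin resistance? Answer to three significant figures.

Loading drop = R_th/(R_th + R_L) ≤ 0.0240, so R_th ≤ R_L · ε/(1−ε) = 145 kΩ × 0.0240/0.9760 = 3.57 kΩ.
(Any R1, R2 with R2/(R1+R2) = 0.230 and R1‖R2 ≤ 3.57 kΩ will meet the spec.)

R_th ≤ 3.57 kΩ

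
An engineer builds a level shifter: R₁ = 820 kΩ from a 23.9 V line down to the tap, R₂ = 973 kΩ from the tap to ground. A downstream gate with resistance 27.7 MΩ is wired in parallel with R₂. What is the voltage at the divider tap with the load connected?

The load sits in parallel with R₂: R₂‖R_L = (973 × 27700) / (973 + 27700) = 940.0 kΩ.
V_out = 23.9 × 940.0 / (820 + 940.0) = 23.9 × 940.0/1760 = 12.8 V.
(Unloaded it would have been 13.0 V.)

V_out ≈ 12.8 V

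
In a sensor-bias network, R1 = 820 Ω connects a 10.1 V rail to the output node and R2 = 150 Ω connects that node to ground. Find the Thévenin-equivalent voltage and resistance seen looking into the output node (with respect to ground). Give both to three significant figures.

V_th = 1.56 V, R_th = 127 Ω

V_th is the open-circuit tap voltage: 10.1 × 150/(820 + 150) = 1.56 V.
With the supply zeroed, R1 and R2 appear in parallel from the tap: R_th = R1‖R2 = (820 × 150)/970.0 = 127 Ω.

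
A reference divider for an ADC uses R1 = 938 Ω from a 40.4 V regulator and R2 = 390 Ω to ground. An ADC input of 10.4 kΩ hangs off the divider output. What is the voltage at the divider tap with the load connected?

The load sits in parallel with R2: R2‖R_L = (390 × 10400) / (390 + 10400) = 375.9 Ω.
V_out = 40.4 × 375.9 / (938 + 375.9) = 40.4 × 375.9/1314 = 11.6 V.
(Unloaded it would have been 11.9 V.)

V_out ≈ 11.6 V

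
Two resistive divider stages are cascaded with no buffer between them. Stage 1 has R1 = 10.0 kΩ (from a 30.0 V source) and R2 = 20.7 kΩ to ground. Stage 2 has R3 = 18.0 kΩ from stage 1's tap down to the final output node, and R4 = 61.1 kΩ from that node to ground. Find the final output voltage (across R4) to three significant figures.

V_out ≈ 14.4 V

Stage 2 presents R3+R4 = 79.10 kΩ as a load on stage 1's tap.
Stage 1's lower leg becomes R2‖(R3+R4) = 16.41 kΩ, so V_mid = 30.0 × 16.41/26.41 = 18.64 V.
Stage 2 is itself unloaded: V_out = V_mid × R4/(R3+R4) = 18.64 × 61.1/79.10 = 14.4 V.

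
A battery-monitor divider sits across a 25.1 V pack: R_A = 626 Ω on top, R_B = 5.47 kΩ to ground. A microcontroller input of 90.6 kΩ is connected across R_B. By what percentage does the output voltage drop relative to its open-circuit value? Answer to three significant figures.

0.616 %

The divider's output (Thévenin) resistance is R_A‖R_B = 561.7 Ω.
Fractional drop under load = R_th/(R_th + R_L) = 561.7 / (561.7 + 90600) = 0.006162.
So the output falls by 0.616 %.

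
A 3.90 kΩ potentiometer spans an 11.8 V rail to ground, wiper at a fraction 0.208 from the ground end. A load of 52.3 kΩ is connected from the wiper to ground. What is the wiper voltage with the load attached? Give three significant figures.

The wiper splits the pot into (1−α)R = 3089 Ω above and αR = 811.2 Ω below.
Lower section ‖ load = 798.8 Ω.
V_wiper = 11.8 × 798.8/(3089 + 798.8) = 2.42 V.

V ≈ 2.42 V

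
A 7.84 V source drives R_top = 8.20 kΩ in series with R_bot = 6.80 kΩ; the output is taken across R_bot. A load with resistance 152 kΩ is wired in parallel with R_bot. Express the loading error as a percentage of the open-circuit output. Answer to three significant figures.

The divider's output (Thévenin) resistance is R_top‖R_bot = 3.717 kΩ.
Fractional drop under load = R_th/(R_th + R_L) = 3.717 / (3.717 + 152) = 0.02387.
So the output falls by 2.39 %.

2.39 %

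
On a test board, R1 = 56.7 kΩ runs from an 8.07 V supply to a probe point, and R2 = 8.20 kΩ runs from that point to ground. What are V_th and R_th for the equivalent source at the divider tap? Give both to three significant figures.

V_th is the open-circuit tap voltage: 8.07 × 8.20/(56.7 + 8.20) = 1.02 V.
With the supply zeroed, R1 and R2 appear in parallel from the tap: R_th = R1‖R2 = (56.7 × 8.20)/64.90 = 7.16 kΩ.

V_th = 1.02 V, R_th = 7.16 kΩ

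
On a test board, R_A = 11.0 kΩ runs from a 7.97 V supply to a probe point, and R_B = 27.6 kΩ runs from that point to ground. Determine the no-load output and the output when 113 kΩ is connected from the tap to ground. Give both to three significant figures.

Open-circuit: V = 7.97 × 27.6/(11.0 + 27.6) = 5.70 V.
With the load, R_B becomes R_B‖R_L = 22.18 kΩ, so V = 7.97 × 22.18/33.18 = 5.33 V.

Unloaded: 5.70 V; loaded: 5.33 V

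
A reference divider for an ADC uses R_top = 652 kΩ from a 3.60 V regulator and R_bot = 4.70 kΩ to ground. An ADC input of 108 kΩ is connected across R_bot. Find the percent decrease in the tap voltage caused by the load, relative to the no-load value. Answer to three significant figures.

The divider's output (Thévenin) resistance is R_top‖R_bot = 4.666 kΩ.
Fractional drop under load = R_th/(R_th + R_L) = 4.666 / (4.666 + 108) = 0.04142.
So the output falls by 4.14 %.

4.14 %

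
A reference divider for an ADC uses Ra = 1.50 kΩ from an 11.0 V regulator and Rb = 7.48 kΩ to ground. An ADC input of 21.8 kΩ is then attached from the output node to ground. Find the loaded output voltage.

V_out ≈ 8.67 V

The load sits in parallel with Rb: Rb‖R_L = (7.48 × 21.8) / (7.48 + 21.8) = 5.569 kΩ.
V_out = 11.0 × 5.569 / (1.50 + 5.569) = 11.0 × 5.569/7.069 = 8.67 V.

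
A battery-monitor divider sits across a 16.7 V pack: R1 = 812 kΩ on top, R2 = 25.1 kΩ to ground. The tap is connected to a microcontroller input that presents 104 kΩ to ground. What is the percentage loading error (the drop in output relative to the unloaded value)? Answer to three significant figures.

Unloaded V = 16.7 × 25.1/837.1 = 0.5007 V.
Loaded: R2‖R_L = 20.22 kΩ, giving V = 16.7 × 20.22/832.2 = 0.4058 V.
Drop = (0.5007 − 0.4058) / 0.5007 = 19.0 %.

19.0 %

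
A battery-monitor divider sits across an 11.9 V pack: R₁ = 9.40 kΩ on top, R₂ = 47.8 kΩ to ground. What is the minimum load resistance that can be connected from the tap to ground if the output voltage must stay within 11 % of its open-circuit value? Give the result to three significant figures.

Output resistance R_th = R₁‖R₂ = (9.40 × 47.8)/57.20 = 7.855 kΩ.
The fractional drop is R_th/(R_th + R_L); requiring this ≤ 0.110 gives R_L ≥ R_th(1/0.110 − 1) = 7.855 × 8.091 = 63.6 kΩ.

R_L(min) ≈ 63.6 kΩ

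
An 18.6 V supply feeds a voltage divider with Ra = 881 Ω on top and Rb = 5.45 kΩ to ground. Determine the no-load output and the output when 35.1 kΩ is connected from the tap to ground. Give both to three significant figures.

Open-circuit: V = 18.6 × 5450/(881 + 5450) = 16.0 V.
With the load, Rb becomes Rb‖R_L = 4718 Ω, so V = 18.6 × 4718/5599 = 15.7 V.

Unloaded: 16.0 V; loaded: 15.7 V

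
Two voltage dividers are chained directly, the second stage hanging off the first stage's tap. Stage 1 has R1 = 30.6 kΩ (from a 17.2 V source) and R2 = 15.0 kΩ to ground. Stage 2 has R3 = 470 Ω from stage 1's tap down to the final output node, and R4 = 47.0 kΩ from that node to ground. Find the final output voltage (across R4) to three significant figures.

V_out ≈ 4.62 V

Stage 2 presents R3+R4 = 47470 Ω as a load on stage 1's tap.
Stage 1's lower leg becomes R2‖(R3+R4) = 11400 Ω, so V_mid = 17.2 × 11400/42000 = 4.668 V.
Stage 2 is itself unloaded: V_out = V_mid × R4/(R3+R4) = 4.668 × 47000/47470 = 4.62 V.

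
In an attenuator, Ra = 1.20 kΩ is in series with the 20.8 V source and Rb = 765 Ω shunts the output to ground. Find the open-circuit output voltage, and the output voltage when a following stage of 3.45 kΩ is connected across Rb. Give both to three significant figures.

Unloaded: 8.10 V; loaded: 7.13 V

Open-circuit: V = 20.8 × 765/(1200 + 765) = 8.10 V.
With the load, Rb becomes Rb‖R_L = 626.2 Ω, so V = 20.8 × 626.2/1826 = 7.13 V.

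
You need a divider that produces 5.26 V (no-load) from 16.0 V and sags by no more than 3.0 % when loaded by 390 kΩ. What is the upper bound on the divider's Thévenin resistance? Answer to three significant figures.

Loading drop = R_th/(R_th + R_L) ≤ 0.0300, so R_th ≤ R_L · ε/(1−ε) = 390 kΩ × 0.0300/0.9700 = 12.1 kΩ.

R_th ≤ 12.1 kΩ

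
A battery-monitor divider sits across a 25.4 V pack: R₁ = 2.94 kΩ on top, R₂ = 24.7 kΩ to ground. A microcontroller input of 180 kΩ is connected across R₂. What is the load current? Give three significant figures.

I_L ≈ 0.124 mA

R₂‖R_L = 21.72 kΩ; V_out = 25.4 × 21.72/24.66 = 22.37 V.
I_L = V_out / R_L = 22.37 / 180 kΩ = 0.124 mA.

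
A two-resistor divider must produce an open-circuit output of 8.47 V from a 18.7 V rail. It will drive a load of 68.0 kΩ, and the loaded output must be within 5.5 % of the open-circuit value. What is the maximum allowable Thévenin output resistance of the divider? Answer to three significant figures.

Loading drop = R_th/(R_th + R_L) ≤ 0.0550, so R_th ≤ R_L · ε/(1−ε) = 68.0 kΩ × 0.0550/0.9450 = 3.96 kΩ.
(Any R1, R2 with R2/(R1+R2) = 0.453 and R1‖R2 ≤ 3.96 kΩ will meet the spec.)

R_th ≤ 3.96 kΩ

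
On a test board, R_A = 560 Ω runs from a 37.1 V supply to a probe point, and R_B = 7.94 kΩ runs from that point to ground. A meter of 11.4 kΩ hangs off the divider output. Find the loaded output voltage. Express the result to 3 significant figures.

V_out ≈ 33.1 V

The load sits in parallel with R_B: R_B‖R_L = (7940 × 11400) / (7940 + 11400) = 4680 Ω.
V_out = 37.1 × 4680 / (560 + 4680) = 37.1 × 4680/5240 = 33.1 V.
(Unloaded it would have been 34.7 V.)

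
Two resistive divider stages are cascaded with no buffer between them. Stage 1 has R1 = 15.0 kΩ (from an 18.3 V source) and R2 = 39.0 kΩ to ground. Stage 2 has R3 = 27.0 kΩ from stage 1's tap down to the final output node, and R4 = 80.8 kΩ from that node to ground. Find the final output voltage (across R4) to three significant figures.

V_out ≈ 9.00 V

Stage 2 presents R3+R4 = 107.8 kΩ as a load on stage 1's tap.
Stage 1's lower leg becomes R2‖(R3+R4) = 28.64 kΩ, so V_mid = 18.3 × 28.64/43.64 = 12.01 V.
Stage 2 is itself unloaded: V_out = V_mid × R4/(R3+R4) = 12.01 × 80.8/107.8 = 9.00 V.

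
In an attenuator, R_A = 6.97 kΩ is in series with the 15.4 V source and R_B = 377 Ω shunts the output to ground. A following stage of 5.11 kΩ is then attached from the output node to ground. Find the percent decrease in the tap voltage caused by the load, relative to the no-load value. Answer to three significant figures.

The divider's output (Thévenin) resistance is R_A‖R_B = 357.7 Ω.
Fractional drop under load = R_th/(R_th + R_L) = 357.7 / (357.7 + 5110) = 0.06541.
So the output falls by 6.54 %.

6.54 %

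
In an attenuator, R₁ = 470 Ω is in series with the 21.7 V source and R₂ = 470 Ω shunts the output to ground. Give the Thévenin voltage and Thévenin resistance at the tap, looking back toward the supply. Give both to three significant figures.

V_th is the open-circuit tap voltage: 21.7 × 470/(470 + 470) = 10.8 V.
With the supply zeroed, R₁ and R₂ appear in parallel from the tap: R_th = R₁‖R₂ = (470 × 470)/940.0 = 235 Ω.

V_th = 10.8 V, R_th = 235 Ω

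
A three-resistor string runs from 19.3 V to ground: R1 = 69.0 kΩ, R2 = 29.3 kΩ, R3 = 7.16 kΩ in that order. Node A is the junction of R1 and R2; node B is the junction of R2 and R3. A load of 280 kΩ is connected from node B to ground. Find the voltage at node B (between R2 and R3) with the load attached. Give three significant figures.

V ≈ 1.28 V

At node B, R3 is in parallel with the load: R3‖R_L = 6.981 kΩ.
Below node A the resistance is R2 + (R3‖R_L) = 36.28 kΩ, so V_A = 19.3 × 36.28/105.3 = 6.651 V.
Then V_B = V_A × (R3‖R_L)/(R2 + R3‖R_L) = 6.651 × 6.981/36.28 = 1.28 V.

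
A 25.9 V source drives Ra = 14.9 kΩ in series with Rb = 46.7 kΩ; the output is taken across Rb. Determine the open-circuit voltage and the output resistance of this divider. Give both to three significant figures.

V_th = 19.6 V, R_th = 11.3 kΩ

V_th is the open-circuit tap voltage: 25.9 × 46.7/(14.9 + 46.7) = 19.6 V.
With the supply zeroed, Ra and Rb appear in parallel from the tap: R_th = Ra‖Rb = (14.9 × 46.7)/61.60 = 11.3 kΩ.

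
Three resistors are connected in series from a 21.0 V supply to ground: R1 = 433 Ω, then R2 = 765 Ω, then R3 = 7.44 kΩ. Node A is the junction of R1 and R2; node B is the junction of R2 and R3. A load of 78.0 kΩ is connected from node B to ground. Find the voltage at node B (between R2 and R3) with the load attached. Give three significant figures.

At node B, R3 is in parallel with the load: R3‖R_L = 6792 Ω.
Below node A the resistance is R2 + (R3‖R_L) = 7557 Ω, so V_A = 21.0 × 7557/7990 = 19.86 V.
Then V_B = V_A × (R3‖R_L)/(R2 + R3‖R_L) = 19.86 × 6792/7557 = 17.9 V.

V ≈ 17.9 V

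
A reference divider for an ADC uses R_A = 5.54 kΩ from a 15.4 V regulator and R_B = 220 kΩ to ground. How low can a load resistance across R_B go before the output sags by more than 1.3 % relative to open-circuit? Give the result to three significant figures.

R_L(min) ≈ 410 kΩ

Output resistance R_th = R_A‖R_B = (5.54 × 220)/225.5 = 5.404 kΩ.
The fractional drop is R_th/(R_th + R_L); requiring this ≤ 0.0130 gives R_L ≥ R_th(1/0.0130 − 1) = 5.404 × 75.92 = 410 kΩ.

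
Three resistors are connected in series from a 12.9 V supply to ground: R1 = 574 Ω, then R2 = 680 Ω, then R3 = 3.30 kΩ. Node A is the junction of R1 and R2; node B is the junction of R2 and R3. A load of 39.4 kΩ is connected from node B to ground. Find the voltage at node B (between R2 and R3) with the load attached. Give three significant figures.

V ≈ 9.14 V

At node B, R3 is in parallel with the load: R3‖R_L = 3045 Ω.
Below node A the resistance is R2 + (R3‖R_L) = 3725 Ω, so V_A = 12.9 × 3725/4299 = 11.18 V.
Then V_B = V_A × (R3‖R_L)/(R2 + R3‖R_L) = 11.18 × 3045/3725 = 9.14 V.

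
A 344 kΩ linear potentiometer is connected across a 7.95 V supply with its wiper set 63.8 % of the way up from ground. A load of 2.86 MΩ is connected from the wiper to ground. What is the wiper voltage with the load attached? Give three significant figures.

The wiper splits the pot into (1−α)R = 124.5 kΩ above and αR = 219.5 kΩ below.
Lower section ‖ load = 203.8 kΩ.
V_wiper = 7.95 × 203.8/(124.5 + 203.8) = 4.94 V.

V ≈ 4.94 V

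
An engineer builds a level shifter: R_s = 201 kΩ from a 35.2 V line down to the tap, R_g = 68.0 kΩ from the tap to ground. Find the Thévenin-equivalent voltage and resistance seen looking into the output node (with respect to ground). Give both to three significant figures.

V_th is the open-circuit tap voltage: 35.2 × 68.0/(201 + 68.0) = 8.90 V.
With the supply zeroed, R_s and R_g appear in parallel from the tap: R_th = R_s‖R_g = (201 × 68.0)/269.0 = 50.8 kΩ.

V_th = 8.90 V, R_th = 50.8 kΩ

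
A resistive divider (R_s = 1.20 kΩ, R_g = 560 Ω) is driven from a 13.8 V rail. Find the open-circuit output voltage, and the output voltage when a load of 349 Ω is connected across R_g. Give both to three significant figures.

Open-circuit: V = 13.8 × 560/(1200 + 560) = 4.39 V.
With the load, R_g becomes R_g‖R_L = 215.0 Ω, so V = 13.8 × 215.0/1415 = 2.10 V.

Unloaded: 4.39 V; loaded: 2.10 V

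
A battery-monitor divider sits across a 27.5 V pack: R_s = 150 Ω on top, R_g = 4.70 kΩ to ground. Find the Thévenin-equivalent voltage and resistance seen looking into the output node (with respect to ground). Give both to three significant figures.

V_th is the open-circuit tap voltage: 27.5 × 4700/(150 + 4700) = 26.6 V.
With the supply zeroed, R_s and R_g appear in parallel from the tap: R_th = R_s‖R_g = (150 × 4700)/4850 = 145 Ω.

V_th = 26.6 V, R_th = 145 Ω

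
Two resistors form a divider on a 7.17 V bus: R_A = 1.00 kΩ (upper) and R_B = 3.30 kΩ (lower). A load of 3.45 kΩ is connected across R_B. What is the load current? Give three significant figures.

I_L ≈ 1.30 mA

R_B‖R_L = 1.687 kΩ; V_out = 7.17 × 1.687/2.687 = 4.501 V.
I_L = V_out / R_L = 4.501 / 3.45 kΩ = 1.30 mA.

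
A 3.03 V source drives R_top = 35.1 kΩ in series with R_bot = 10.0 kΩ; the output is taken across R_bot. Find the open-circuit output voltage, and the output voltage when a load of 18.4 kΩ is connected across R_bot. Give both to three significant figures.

Open-circuit: V = 3.03 × 10.0/(35.1 + 10.0) = 0.672 V.
With the load, R_bot becomes R_bot‖R_L = 6.479 kΩ, so V = 3.03 × 6.479/41.58 = 0.472 V.

Unloaded: 0.672 V; loaded: 0.472 V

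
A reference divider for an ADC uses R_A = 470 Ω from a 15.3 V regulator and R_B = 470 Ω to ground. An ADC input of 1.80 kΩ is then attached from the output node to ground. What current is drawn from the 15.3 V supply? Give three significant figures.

I ≈ 18.2 mA

R_B‖R_L = 372.7 Ω, so the source sees R_A + R_B‖R_L = 842.7 Ω.
I = 15.3 V / 842.7 Ω = 18.2 mA.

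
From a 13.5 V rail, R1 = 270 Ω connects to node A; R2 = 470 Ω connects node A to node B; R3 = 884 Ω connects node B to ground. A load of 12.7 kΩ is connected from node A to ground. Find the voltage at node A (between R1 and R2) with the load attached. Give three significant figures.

V ≈ 11.1 V

Below node A the series string R2+R3 = 1354 Ω sits in parallel with the 12700 Ω load: 1224 Ω.
V_A = 13.5 × 1224/(270 + 1224) = 11.1 V.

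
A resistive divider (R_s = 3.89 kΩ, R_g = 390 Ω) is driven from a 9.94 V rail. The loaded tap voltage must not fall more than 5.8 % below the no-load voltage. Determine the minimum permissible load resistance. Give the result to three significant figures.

R_L(min) ≈ 5.76 kΩ

Output resistance R_th = R_s‖R_g = (3890 × 390)/4280 = 354.5 Ω.
The fractional drop is R_th/(R_th + R_L); requiring this ≤ 0.0580 gives R_L ≥ R_th(1/0.0580 − 1) = 354.5 × 16.24 = 5.76 kΩ.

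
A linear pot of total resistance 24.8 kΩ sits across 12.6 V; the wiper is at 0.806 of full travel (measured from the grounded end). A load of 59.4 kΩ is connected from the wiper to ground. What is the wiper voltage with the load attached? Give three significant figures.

V ≈ 9.53 V

The wiper splits the pot into (1−α)R = 4.811 kΩ above and αR = 19.99 kΩ below.
Lower section ‖ load = 14.96 kΩ.
V_wiper = 12.6 × 14.96/(4.811 + 14.96) = 9.53 V.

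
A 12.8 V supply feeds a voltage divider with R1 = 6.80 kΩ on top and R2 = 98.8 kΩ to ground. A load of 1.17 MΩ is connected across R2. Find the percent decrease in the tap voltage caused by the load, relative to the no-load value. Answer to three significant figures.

0.541 %

The divider's output (Thévenin) resistance is R1‖R2 = 6.362 kΩ.
Fractional drop under load = R_th/(R_th + R_L) = 6.362 / (6.362 + 1170) = 0.005408.
So the output falls by 0.541 %.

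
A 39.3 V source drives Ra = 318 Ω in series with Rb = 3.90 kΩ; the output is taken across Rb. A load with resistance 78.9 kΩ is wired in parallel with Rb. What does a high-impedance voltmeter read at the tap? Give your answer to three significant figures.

The load sits in parallel with Rb: Rb‖R_L = (3900 × 78900) / (3900 + 78900) = 3716 Ω.
V_out = 39.3 × 3716 / (318 + 3716) = 39.3 × 3716/4034 = 36.2 V.

V_out ≈ 36.2 V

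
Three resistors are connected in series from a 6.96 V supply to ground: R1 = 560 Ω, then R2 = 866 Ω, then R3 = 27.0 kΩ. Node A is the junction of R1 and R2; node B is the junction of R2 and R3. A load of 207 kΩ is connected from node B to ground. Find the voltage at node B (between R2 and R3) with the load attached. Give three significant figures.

At node B, R3 is in parallel with the load: R3‖R_L = 23880 Ω.
Below node A the resistance is R2 + (R3‖R_L) = 24750 Ω, so V_A = 6.96 × 24750/25310 = 6.806 V.
Then V_B = V_A × (R3‖R_L)/(R2 + R3‖R_L) = 6.806 × 23880/24750 = 6.57 V.

V ≈ 6.57 V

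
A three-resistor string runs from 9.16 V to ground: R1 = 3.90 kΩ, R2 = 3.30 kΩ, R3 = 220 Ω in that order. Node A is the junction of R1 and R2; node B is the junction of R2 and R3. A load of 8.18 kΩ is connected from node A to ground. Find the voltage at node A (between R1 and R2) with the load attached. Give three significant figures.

V ≈ 3.54 V

Below node A the series string R2+R3 = 3520 Ω sits in parallel with the 8180 Ω load: 2461 Ω.
V_A = 9.16 × 2461/(3900 + 2461) = 3.54 V.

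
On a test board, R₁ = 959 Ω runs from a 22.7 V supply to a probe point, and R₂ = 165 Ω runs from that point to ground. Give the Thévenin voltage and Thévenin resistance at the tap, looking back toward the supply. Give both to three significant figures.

V_th = 3.33 V, R_th = 141 Ω

V_th is the open-circuit tap voltage: 22.7 × 165/(959 + 165) = 3.33 V.
With the supply zeroed, R₁ and R₂ appear in parallel from the tap: R_th = R₁‖R₂ = (959 × 165)/1124 = 141 Ω.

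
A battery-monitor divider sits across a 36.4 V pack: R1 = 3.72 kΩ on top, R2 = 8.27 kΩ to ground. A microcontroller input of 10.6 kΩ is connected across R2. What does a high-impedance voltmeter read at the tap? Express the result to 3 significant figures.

V_out ≈ 20.2 V

The load sits in parallel with R2: R2‖R_L = (8.27 × 10.6) / (8.27 + 10.6) = 4.646 kΩ.
V_out = 36.4 × 4.646 / (3.72 + 4.646) = 36.4 × 4.646/8.366 = 20.2 V.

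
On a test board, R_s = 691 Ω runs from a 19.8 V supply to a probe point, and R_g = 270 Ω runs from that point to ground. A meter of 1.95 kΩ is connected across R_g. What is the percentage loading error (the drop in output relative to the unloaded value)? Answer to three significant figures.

9.05 %

Unloaded V = 19.8 × 270/961.0 = 5.5630 V.
Loaded: R_g‖R_L = 237.2 Ω, giving V = 19.8 × 237.2/928.2 = 5.0593 V.
Drop = (5.5630 − 5.0593) / 5.5630 = 9.05 %.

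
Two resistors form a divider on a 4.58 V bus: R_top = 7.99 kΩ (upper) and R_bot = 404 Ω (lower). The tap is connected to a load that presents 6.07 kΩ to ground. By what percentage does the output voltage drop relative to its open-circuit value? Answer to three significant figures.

The divider's output (Thévenin) resistance is R_top‖R_bot = 384.6 Ω.
Fractional drop under load = R_th/(R_th + R_L) = 384.6 / (384.6 + 6070) = 0.05958.
So the output falls by 5.96 %.

5.96 %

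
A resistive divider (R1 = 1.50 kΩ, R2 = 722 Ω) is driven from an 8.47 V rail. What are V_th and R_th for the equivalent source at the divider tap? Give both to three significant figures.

V_th is the open-circuit tap voltage: 8.47 × 722/(1500 + 722) = 2.75 V.
With the supply zeroed, R1 and R2 appear in parallel from the tap: R_th = R1‖R2 = (1500 × 722)/2222 = 487 Ω.

V_th = 2.75 V, R_th = 487 Ω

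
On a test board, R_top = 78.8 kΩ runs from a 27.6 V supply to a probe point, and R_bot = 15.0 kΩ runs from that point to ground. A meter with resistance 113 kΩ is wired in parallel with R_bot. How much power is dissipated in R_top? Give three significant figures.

P ≈ 7.09 mW

Total resistance from the source is R_top + (R_bot‖R_L) = 92.04 kΩ, so I = 27.6/92.04 kΩ = 0.2999 mA.
P = I²·R_top = (0.2999 mA)² × 78.8 kΩ = 7.09 mW.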